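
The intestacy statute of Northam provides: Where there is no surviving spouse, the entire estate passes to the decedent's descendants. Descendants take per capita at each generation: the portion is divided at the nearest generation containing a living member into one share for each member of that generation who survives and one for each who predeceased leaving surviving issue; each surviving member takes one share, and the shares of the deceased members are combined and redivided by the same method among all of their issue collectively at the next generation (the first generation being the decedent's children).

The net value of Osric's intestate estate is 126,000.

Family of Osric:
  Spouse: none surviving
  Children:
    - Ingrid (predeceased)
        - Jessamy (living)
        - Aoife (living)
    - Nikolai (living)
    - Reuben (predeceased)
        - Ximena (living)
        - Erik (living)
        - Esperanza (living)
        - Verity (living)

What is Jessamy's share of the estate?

The entire 126,000 passes to the descendants.
That amount (126,000) is divided at the children's generation into 3 shares of 42,000. Nikolai takes 42,000. The 2 shares of the deceased (Ingrid and Reuben) are combined into a pool of 84,000.
That pool (84,000) is divided at the grandchildren's generation equally among Jessamy, Aoife, Ximena, Erik, Esperanza, and Verity: 14,000 each.

Jessamy receives 14,000.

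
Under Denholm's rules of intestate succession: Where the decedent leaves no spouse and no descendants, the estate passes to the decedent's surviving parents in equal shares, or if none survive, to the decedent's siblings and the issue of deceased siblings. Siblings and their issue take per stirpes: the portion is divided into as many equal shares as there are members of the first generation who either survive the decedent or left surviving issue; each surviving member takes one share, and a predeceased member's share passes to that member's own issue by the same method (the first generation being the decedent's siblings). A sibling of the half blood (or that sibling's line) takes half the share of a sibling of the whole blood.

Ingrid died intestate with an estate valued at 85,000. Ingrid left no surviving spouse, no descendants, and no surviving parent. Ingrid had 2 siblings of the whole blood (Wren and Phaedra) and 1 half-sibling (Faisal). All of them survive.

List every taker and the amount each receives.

The entire 85,000 passes to the siblings and their issue.
Counting each half-blood sibling's line as half a unit, there are 5/2 units in 85,000, so one unit is 34,000. Whole-blood lines (Wren and Phaedra) take 34,000 each; half-blood lines (Faisal) take 17,000 each.

Wren: 34,000; Phaedra: 34,000; Faisal: 17,000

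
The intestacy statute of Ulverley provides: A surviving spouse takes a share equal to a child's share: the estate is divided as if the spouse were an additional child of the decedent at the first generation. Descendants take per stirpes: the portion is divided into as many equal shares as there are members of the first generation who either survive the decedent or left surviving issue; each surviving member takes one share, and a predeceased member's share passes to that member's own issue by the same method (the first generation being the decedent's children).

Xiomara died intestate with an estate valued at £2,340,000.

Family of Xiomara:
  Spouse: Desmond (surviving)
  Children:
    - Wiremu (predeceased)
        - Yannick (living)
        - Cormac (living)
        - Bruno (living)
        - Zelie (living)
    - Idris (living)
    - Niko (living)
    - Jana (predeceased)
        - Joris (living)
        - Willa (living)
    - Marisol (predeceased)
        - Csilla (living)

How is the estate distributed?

The spouse counts as an additional share at the children's level, so there are 6 primary shares of £390,000. Desmond takes one such share (£390,000).
The children's combined portion (£1,950,000) is divided into 5 shares of £390,000: Idris and Niko each take £390,000; Wiremu's £390,000 share passes to Wiremu's issue; Jana's £390,000 share passes to Jana's issue; Marisol's £390,000 share passes to Marisol's issue.
Wiremu's share (£390,000) is divided into 4 shares of £97,500: Yannick, Cormac, Bruno, and Zelie each take £97,500.
Jana's share (£390,000) is divided into 2 shares of £195,000: Joris and Willa each take £195,000.
Marisol's share (£390,000) passes entirely to Csilla.

Desmond: £390,000; Yannick: £97,500; Cormac: £97,500; Bruno: £97,500; Zelie: £97,500; Idris: £390,000; Niko: £390,000; Joris: £195,000; Willa: £195,000; Csilla: £390,000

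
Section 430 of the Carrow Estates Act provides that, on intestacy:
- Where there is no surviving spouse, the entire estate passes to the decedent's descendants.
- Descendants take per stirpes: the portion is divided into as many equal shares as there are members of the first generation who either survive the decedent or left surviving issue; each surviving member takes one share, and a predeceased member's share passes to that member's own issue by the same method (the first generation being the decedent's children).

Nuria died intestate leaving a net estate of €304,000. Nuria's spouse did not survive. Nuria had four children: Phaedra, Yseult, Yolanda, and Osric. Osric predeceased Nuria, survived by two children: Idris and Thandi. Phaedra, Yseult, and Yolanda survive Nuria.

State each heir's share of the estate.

Phaedra: €76,000; Yseult: €76,000; Yolanda: €76,000; Idris: €38,000; Thandi: €38,000

The entire €304,000 passes to the descendants.
That amount (€304,000) is divided into 4 shares of €76,000: Phaedra, Yseult, and Yolanda each take €76,000; Osric's €76,000 share passes to Osric's issue.
Osric's share (€76,000) is divided into 2 shares of €38,000: Idris and Thandi each take €38,000.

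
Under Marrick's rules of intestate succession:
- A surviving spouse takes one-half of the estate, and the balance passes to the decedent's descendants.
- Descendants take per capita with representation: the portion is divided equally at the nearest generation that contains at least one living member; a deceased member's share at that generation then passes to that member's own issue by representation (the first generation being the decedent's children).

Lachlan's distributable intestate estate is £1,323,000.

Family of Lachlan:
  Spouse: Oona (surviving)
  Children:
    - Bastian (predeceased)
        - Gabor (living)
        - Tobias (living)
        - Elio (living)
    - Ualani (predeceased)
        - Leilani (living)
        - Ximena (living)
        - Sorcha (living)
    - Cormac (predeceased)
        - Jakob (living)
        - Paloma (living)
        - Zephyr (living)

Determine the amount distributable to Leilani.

Oona takes one-half of £1,323,000 = £661,500. The remaining £661,500 passes to the descendants.
No child survives, so the initial division is made at the grandchildren's generation.
The descendants' portion (£661,500) is divided into 9 shares of £73,500: Gabor, Tobias, Elio, Leilani, Ximena, Sorcha, Jakob, Paloma, and Zephyr each take £73,500.

Leilani receives £73,500.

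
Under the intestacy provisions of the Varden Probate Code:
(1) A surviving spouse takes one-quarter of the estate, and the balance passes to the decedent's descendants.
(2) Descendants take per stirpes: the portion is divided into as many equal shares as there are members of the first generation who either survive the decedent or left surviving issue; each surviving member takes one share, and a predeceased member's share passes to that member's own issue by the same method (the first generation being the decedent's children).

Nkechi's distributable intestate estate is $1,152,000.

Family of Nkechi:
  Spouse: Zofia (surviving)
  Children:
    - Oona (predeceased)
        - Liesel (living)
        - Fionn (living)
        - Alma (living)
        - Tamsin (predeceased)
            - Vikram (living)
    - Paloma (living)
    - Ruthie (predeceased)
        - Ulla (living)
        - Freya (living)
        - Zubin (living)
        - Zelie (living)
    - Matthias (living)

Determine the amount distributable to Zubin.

Zofia takes one-quarter of $1,152,000 = $288,000. The remaining $864,000 passes to the descendants.
The descendants' portion ($864,000) is divided into 4 shares of $216,000: Paloma and Matthias each take $216,000; Oona's $216,000 share passes to Oona's issue; Ruthie's $216,000 share passes to Ruthie's issue.
Oona's share ($216,000) is divided into 4 shares of $54,000: Liesel, Fionn, and Alma each take $54,000; Tamsin's $54,000 share passes to Tamsin's issue.
Tamsin's share ($54,000) passes entirely to Vikram.
Ruthie's share ($216,000) is divided into 4 shares of $54,000: Ulla, Freya, Zubin, and Zelie each take $54,000.

Zubin receives $54,000.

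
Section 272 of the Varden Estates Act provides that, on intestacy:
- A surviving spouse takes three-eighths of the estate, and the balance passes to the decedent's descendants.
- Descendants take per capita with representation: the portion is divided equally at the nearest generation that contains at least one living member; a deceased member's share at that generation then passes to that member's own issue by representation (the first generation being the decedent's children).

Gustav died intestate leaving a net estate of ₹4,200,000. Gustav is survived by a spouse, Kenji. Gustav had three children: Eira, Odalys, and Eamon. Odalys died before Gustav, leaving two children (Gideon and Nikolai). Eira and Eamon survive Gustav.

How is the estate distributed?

Kenji: ₹1,575,000; Eira: ₹875,000; Gideon: ₹437,500; Nikolai: ₹437,500; Eamon: ₹875,000

Kenji takes three-eighths of ₹4,200,000 = ₹1,575,000. The remaining ₹2,625,000 passes to the descendants.
The descendants' portion (₹2,625,000) is divided into 3 shares of ₹875,000: Eira and Eamon each take ₹875,000; Odalys's ₹875,000 share passes to Odalys's issue.
Odalys's share (₹875,000) is divided into 2 shares of ₹437,500: Gideon and Nikolai each take ₹437,500.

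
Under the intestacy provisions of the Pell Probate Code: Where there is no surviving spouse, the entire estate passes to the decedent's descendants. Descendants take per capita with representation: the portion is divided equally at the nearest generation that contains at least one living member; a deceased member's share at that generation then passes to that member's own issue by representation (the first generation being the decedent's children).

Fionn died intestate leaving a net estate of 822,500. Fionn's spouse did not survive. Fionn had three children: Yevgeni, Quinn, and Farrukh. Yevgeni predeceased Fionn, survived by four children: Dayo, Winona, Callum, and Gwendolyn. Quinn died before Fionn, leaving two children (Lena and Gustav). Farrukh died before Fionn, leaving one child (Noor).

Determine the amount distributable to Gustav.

The entire 822,500 passes to the descendants.
No child survives, so the initial division is made at the grandchildren's generation.
That amount (822,500) is divided into 7 shares of 117,500: Dayo, Winona, Callum, Gwendolyn, Lena, Gustav, and Noor each take 117,500.

Gustav receives 117,500.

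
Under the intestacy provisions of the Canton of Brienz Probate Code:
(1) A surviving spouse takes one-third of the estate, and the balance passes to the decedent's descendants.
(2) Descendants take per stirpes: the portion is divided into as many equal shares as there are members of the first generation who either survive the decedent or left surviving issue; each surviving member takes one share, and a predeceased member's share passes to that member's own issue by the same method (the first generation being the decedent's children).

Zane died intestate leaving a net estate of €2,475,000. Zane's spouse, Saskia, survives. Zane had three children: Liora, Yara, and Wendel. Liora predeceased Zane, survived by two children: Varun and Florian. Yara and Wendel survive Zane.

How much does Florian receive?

Florian receives €275,000.

Saskia takes one-third of €2,475,000 = €825,000. The remaining €1,650,000 passes to the descendants.
The descendants' portion (€1,650,000) is divided into 3 shares of €550,000: Yara and Wendel each take €550,000; Liora's €550,000 share passes to Liora's issue.
Liora's share (€550,000) is divided into 2 shares of €275,000: Varun and Florian each take €275,000.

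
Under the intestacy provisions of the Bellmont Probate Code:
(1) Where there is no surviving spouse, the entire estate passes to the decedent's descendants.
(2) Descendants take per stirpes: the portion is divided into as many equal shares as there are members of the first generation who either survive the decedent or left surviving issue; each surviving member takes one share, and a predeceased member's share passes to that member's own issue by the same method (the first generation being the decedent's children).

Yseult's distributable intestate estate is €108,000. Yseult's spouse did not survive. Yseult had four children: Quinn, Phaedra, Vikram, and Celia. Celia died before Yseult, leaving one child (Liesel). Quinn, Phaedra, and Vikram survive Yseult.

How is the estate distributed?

Quinn: €27,000; Phaedra: €27,000; Vikram: €27,000; Liesel: €27,000

The entire €108,000 passes to the descendants.
That amount (€108,000) is divided into 4 shares of €27,000: Quinn, Phaedra, and Vikram each take €27,000; Celia's €27,000 share passes to Celia's issue.
Celia's share (€27,000) passes entirely to Liesel.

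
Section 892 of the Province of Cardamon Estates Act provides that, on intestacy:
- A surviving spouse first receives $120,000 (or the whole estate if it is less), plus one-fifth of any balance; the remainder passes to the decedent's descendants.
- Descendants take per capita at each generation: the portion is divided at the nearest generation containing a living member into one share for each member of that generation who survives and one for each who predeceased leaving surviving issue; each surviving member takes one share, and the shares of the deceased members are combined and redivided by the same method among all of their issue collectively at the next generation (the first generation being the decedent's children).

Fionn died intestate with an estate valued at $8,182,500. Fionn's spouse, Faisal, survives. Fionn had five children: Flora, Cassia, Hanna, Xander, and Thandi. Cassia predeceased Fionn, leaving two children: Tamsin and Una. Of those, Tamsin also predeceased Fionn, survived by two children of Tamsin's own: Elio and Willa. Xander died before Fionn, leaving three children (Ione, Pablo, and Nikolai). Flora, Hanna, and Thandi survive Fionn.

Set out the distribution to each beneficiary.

Faisal: $1,732,500; Flora: $1,290,000; Elio: $258,000; Willa: $258,000; Una: $516,000; Hanna: $1,290,000; Ione: $516,000; Pablo: $516,000; Nikolai: $516,000; Thandi: $1,290,000

Faisal first takes $120,000, leaving a balance of $8,062,500. Faisal then takes one-fifth of the balance ($1,612,500), for a total of $1,732,500. The remaining $6,450,000 passes to the descendants.
The descendants' portion ($6,450,000) is divided at the children's generation into 5 shares of $1,290,000. Flora, Hanna, and Thandi each take $1,290,000. The 2 shares of the deceased (Cassia and Xander) are combined into a pool of $2,580,000.
That pool ($2,580,000) is divided at the grandchildren's generation into 5 shares of $516,000. Una, Ione, Pablo, and Nikolai each take $516,000. The remaining share for the deceased Tamsin ($516,000) is carried to the next generation.
That pool ($516,000) is divided at the great-grandchildren's generation equally among Elio and Willa: $258,000 each.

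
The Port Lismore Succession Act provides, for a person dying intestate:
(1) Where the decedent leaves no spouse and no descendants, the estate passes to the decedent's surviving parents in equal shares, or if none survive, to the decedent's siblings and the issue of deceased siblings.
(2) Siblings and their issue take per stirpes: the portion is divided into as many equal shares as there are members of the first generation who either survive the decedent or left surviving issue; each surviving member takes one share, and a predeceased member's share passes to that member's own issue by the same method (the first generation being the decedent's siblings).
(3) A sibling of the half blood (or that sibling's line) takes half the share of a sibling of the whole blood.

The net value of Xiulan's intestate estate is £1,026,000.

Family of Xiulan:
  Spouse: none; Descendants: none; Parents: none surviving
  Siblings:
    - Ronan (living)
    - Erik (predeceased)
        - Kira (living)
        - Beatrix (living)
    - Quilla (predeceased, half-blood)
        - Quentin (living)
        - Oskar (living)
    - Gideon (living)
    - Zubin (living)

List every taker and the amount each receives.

The entire £1,026,000 passes to the siblings and their issue.
Counting each half-blood sibling's line as half a unit, there are 9/2 units in £1,026,000, so one unit is £228,000. Whole-blood lines (Ronan, Erik, Gideon, and Zubin) take £228,000 each; half-blood lines (Quilla) take £114,000 each.
Erik's share (£228,000) is divided into 2 shares of £114,000: Kira and Beatrix each take £114,000.
Quilla's share (£114,000) is divided into 2 shares of £57,000: Quentin and Oskar each take £57,000.

Ronan: £228,000; Kira: £114,000; Beatrix: £114,000; Quentin: £57,000; Oskar: £57,000; Gideon: £228,000; Zubin: £228,000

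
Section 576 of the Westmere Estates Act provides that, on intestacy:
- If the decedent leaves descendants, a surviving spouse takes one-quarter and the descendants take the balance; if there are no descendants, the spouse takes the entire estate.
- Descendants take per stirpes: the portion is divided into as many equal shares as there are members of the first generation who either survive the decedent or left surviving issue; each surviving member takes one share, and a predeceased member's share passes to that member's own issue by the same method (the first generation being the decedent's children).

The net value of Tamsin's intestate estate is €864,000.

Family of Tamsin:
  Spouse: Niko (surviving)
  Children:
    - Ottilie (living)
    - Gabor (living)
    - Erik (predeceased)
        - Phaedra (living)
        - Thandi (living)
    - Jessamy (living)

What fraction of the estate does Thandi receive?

Niko takes one-quarter of €864,000 = €216,000. The remaining €648,000 passes to the descendants.
The descendants' portion (€648,000) is divided into 4 shares of €162,000: Ottilie, Gabor, and Jessamy each take €162,000; Erik's €162,000 share passes to Erik's issue.
Erik's share (€162,000) is divided into 2 shares of €81,000: Phaedra and Thandi each take €81,000.

Thandi receives 3/32 of the estate.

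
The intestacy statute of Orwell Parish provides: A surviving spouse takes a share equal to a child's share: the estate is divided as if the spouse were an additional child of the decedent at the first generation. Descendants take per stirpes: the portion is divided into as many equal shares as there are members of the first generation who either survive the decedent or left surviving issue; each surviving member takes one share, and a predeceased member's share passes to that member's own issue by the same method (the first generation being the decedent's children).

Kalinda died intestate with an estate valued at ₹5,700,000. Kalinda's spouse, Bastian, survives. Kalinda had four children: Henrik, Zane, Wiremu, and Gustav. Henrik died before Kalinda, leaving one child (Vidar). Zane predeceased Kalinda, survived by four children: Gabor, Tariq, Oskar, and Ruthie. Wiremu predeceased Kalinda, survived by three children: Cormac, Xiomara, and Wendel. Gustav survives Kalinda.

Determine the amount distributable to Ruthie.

The spouse counts as an additional share at the children's level, so there are 5 primary shares of ₹1,140,000. Bastian takes one such share (₹1,140,000).
The children's combined portion (₹4,560,000) is divided into 4 shares of ₹1,140,000: Gustav takes ₹1,140,000; Henrik's ₹1,140,000 share passes to Henrik's issue; Zane's ₹1,140,000 share passes to Zane's issue; Wiremu's ₹1,140,000 share passes to Wiremu's issue.
Henrik's share (₹1,140,000) passes entirely to Vidar.
Zane's share (₹1,140,000) is divided into 4 shares of ₹285,000: Gabor, Tariq, Oskar, and Ruthie each take ₹285,000.
Wiremu's share (₹1,140,000) is divided into 3 shares of ₹380,000: Cormac, Xiomara, and Wendel each take ₹380,000.

Ruthie receives ₹285,000.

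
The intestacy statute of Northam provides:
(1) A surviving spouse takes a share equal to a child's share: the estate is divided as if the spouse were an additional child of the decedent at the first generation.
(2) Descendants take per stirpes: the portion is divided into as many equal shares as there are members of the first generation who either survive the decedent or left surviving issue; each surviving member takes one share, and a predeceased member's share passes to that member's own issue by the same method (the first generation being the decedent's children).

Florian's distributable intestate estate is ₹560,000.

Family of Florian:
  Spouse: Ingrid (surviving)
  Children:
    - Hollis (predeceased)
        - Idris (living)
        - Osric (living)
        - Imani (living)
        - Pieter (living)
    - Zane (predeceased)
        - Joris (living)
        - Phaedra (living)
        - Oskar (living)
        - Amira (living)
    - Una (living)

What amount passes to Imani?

The spouse counts as an additional share at the children's level, so there are 4 primary shares of ₹140,000. Ingrid takes one such share (₹140,000).
The children's combined portion (₹420,000) is divided into 3 shares of ₹140,000: Una takes ₹140,000; Hollis's ₹140,000 share passes to Hollis's issue; Zane's ₹140,000 share passes to Zane's issue.
Hollis's share (₹140,000) is divided into 4 shares of ₹35,000: Idris, Osric, Imani, and Pieter each take ₹35,000.
Zane's share (₹140,000) is divided into 4 shares of ₹35,000: Joris, Phaedra, Oskar, and Amira each take ₹35,000.

Imani receives ₹35,000.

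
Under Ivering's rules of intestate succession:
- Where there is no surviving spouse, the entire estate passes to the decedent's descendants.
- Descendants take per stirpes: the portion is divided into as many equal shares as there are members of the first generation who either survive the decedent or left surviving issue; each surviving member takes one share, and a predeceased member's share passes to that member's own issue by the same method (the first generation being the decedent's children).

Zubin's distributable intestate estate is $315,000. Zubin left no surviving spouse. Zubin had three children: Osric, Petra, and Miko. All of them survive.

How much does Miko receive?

Miko receives $105,000.

The entire $315,000 passes to the descendants.
That amount ($315,000) is divided into 3 shares of $105,000: Osric, Petra, and Miko each take $105,000.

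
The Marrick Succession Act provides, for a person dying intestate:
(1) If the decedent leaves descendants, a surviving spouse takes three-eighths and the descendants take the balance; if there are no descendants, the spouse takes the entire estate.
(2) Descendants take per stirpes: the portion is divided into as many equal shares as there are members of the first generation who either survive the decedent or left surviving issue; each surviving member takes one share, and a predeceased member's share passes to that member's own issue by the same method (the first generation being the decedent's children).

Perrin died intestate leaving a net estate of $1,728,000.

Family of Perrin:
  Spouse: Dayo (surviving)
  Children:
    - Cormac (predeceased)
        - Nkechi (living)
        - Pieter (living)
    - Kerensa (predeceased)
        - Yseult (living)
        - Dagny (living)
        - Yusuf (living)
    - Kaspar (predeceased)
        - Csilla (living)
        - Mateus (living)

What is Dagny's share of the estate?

Dayo takes three-eighths of $1,728,000 = $648,000. The remaining $1,080,000 passes to the descendants.
The descendants' portion ($1,080,000) is divided into 3 shares of $360,000: Cormac's $360,000 share passes to Cormac's issue; Kerensa's $360,000 share passes to Kerensa's issue; Kaspar's $360,000 share passes to Kaspar's issue.
Cormac's share ($360,000) is divided into 2 shares of $180,000: Nkechi and Pieter each take $180,000.
Kerensa's share ($360,000) is divided into 3 shares of $120,000: Yseult, Dagny, and Yusuf each take $120,000.
Kaspar's share ($360,000) is divided into 2 shares of $180,000: Csilla and Mateus each take $180,000.

Dagny receives $120,000.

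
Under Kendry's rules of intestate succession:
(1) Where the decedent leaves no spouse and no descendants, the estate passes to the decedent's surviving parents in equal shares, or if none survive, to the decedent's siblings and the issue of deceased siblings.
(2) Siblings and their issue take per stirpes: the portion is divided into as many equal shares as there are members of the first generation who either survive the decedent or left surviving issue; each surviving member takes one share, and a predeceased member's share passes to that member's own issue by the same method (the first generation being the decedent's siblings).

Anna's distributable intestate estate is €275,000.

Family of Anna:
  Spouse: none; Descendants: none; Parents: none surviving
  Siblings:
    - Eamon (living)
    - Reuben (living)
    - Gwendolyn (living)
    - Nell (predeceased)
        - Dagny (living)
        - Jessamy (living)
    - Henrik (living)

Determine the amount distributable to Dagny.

Dagny receives €27,500.

The entire €275,000 passes to the siblings and their issue.
That amount (€275,000) is divided into 5 shares of €55,000: Eamon, Reuben, Gwendolyn, and Henrik each take €55,000; Nell's €55,000 share passes to Nell's issue.
Nell's share (€55,000) is divided into 2 shares of €27,500: Dagny and Jessamy each take €27,500.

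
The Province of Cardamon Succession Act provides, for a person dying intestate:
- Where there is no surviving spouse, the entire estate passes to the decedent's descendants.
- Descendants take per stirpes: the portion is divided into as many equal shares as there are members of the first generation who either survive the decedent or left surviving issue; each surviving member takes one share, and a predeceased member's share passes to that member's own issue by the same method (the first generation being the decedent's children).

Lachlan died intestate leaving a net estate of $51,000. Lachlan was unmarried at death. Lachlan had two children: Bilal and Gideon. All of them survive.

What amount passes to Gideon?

The entire $51,000 passes to the descendants.
That amount ($51,000) is divided into 2 shares of $25,500: Bilal and Gideon each take $25,500.

Gideon receives $25,500.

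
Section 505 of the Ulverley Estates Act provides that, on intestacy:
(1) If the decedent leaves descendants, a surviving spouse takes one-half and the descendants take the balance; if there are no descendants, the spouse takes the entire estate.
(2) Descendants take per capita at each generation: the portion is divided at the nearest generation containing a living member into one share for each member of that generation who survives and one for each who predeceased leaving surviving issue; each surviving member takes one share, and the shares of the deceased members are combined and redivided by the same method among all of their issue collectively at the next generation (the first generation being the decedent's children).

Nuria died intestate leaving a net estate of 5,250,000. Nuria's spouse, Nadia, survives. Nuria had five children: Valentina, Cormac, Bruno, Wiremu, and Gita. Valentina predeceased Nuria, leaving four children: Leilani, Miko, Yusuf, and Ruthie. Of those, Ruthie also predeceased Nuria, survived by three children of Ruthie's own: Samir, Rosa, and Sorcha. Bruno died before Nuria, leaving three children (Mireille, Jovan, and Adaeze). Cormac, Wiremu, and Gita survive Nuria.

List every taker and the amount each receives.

Nadia takes one-half of 5,250,000 = 2,625,000. The remaining 2,625,000 passes to the descendants.
The descendants' portion (2,625,000) is divided at the children's generation into 5 shares of 525,000. Cormac, Wiremu, and Gita each take 525,000. The 2 shares of the deceased (Valentina and Bruno) are combined into a pool of 1,050,000.
That pool (1,050,000) is divided at the grandchildren's generation into 7 shares of 150,000. Leilani, Miko, Yusuf, Mireille, Jovan, and Adaeze each take 150,000. The remaining share for the deceased Ruthie (150,000) is carried to the next generation.
That pool (150,000) is divided at the great-grandchildren's generation equally among Samir, Rosa, and Sorcha: 50,000 each.

Nadia: 2,625,000; Leilani: 150,000; Miko: 150,000; Yusuf: 150,000; Samir: 50,000; Rosa: 50,000; Sorcha: 50,000; Cormac: 525,000; Mireille: 150,000; Jovan: 150,000; Adaeze: 150,000; Wiremu: 525,000; Gita: 525,000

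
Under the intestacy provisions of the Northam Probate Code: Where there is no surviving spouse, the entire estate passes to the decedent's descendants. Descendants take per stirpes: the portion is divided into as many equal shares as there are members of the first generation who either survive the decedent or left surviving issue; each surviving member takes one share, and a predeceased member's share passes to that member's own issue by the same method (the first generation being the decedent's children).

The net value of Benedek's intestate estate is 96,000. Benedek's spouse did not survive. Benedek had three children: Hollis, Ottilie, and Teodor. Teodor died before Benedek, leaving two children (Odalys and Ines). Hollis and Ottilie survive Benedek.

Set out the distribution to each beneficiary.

The entire 96,000 passes to the descendants.
That amount (96,000) is divided into 3 shares of 32,000: Hollis and Ottilie each take 32,000; Teodor's 32,000 share passes to Teodor's issue.
Teodor's share (32,000) is divided into 2 shares of 16,000: Odalys and Ines each take 16,000.

Hollis: 32,000; Ottilie: 32,000; Odalys: 16,000; Ines: 16,000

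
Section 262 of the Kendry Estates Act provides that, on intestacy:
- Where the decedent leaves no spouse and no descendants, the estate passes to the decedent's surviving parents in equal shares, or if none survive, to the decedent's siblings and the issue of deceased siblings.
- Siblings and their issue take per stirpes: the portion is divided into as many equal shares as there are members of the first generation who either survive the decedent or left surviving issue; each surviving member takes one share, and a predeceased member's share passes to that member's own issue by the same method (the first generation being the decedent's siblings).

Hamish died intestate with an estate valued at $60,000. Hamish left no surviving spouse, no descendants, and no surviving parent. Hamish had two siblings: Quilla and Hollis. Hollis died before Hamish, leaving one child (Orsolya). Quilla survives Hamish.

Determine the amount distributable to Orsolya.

Orsolya receives $30,000.

The entire $60,000 passes to the siblings and their issue.
That amount ($60,000) is divided into 2 shares of $30,000: Quilla takes $30,000; Hollis's $30,000 share passes to Hollis's issue.
Hollis's share ($30,000) passes entirely to Orsolya.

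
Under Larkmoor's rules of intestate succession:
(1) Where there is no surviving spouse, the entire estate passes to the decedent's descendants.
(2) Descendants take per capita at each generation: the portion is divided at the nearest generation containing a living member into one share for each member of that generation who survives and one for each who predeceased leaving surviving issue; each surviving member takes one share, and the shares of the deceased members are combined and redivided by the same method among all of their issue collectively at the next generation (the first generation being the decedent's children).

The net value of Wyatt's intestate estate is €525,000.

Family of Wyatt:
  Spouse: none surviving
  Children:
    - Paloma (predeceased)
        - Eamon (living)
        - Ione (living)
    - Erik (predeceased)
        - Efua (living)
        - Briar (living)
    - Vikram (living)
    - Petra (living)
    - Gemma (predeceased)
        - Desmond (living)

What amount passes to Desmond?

Desmond receives €63,000.

The entire €525,000 passes to the descendants.
That amount (€525,000) is divided at the children's generation into 5 shares of €105,000. Vikram and Petra each take €105,000. The 3 shares of the deceased (Paloma, Erik, and Gemma) are combined into a pool of €315,000.
That pool (€315,000) is divided at the grandchildren's generation equally among Eamon, Ione, Efua, Briar, and Desmond: €63,000 each.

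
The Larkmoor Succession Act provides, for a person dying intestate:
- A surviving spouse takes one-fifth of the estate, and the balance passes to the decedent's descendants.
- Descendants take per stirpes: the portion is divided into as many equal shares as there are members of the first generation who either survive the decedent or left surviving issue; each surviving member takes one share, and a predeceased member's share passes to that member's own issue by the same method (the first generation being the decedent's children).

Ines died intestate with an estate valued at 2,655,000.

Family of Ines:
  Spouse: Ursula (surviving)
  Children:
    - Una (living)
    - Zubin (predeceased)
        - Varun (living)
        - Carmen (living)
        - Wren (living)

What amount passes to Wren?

Ursula takes one-fifth of 2,655,000 = 531,000. The remaining 2,124,000 passes to the descendants.
The descendants' portion (2,124,000) is divided into 2 shares of 1,062,000: Una takes 1,062,000; Zubin's 1,062,000 share passes to Zubin's issue.
Zubin's share (1,062,000) is divided into 3 shares of 354,000: Varun, Carmen, and Wren each take 354,000.

Wren receives 354,000.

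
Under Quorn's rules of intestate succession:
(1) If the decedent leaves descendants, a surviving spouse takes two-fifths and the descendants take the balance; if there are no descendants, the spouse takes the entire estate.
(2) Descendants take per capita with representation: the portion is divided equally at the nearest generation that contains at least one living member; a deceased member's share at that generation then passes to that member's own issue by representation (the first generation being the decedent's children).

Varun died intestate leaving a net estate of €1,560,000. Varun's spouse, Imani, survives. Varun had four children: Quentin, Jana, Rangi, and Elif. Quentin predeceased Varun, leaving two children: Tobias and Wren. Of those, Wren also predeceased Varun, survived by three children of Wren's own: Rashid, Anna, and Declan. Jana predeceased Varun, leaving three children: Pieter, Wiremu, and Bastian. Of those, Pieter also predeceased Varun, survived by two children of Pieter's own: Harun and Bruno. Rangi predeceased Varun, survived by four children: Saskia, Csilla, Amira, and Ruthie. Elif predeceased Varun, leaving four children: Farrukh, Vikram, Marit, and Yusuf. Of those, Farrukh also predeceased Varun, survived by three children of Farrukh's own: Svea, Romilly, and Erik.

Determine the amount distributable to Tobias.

Imani takes two-fifths of €1,560,000 = €624,000. The remaining €936,000 passes to the descendants.
No child survives, so the initial division is made at the grandchildren's generation.
The descendants' portion (€936,000) is divided into 13 shares of €72,000: Tobias, Wiremu, Bastian, Saskia, Csilla, Amira, Ruthie, Vikram, Marit, and Yusuf each take €72,000; Wren's €72,000 share passes to Wren's issue; Pieter's €72,000 share passes to Pieter's issue; Farrukh's €72,000 share passes to Farrukh's issue.
Wren's share (€72,000) is divided into 3 shares of €24,000: Rashid, Anna, and Declan each take €24,000.
Pieter's share (€72,000) is divided into 2 shares of €36,000: Harun and Bruno each take €36,000.
Farrukh's share (€72,000) is divided into 3 shares of €24,000: Svea, Romilly, and Erik each take €24,000.

Tobias receives €72,000.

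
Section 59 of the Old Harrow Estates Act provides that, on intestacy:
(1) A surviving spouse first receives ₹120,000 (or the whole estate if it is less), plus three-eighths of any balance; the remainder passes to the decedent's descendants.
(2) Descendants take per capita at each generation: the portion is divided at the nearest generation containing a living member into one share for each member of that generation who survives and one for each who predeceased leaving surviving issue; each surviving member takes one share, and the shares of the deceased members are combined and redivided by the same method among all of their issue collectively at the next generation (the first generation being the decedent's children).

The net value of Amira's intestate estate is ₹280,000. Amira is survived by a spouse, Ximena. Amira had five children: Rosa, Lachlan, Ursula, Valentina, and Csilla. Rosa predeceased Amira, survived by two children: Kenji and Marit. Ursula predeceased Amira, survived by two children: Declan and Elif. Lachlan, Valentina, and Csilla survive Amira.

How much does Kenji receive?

Ximena first takes ₹120,000, leaving a balance of ₹160,000. Ximena then takes three-eighths of the balance (₹60,000), for a total of ₹180,000. The remaining ₹100,000 passes to the descendants.
The descendants' portion (₹100,000) is divided at the children's generation into 5 shares of ₹20,000. Lachlan, Valentina, and Csilla each take ₹20,000. The 2 shares of the deceased (Rosa and Ursula) are combined into a pool of ₹40,000.
That pool (₹40,000) is divided at the grandchildren's generation equally among Kenji, Marit, Declan, and Elif: ₹10,000 each.

Kenji receives ₹10,000.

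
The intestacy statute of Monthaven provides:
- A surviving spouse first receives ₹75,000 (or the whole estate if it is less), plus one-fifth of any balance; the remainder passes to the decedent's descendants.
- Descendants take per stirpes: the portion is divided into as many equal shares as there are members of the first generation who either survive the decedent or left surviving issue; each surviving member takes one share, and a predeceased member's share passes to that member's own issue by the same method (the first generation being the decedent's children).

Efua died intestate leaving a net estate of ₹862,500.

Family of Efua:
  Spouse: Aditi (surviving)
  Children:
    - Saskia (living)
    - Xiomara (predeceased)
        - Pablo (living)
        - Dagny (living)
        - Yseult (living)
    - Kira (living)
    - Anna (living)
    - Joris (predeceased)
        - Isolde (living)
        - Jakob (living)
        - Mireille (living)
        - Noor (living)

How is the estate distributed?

Aditi first takes ₹75,000, leaving a balance of ₹787,500. Aditi then takes one-fifth of the balance (₹157,500), for a total of ₹232,500. The remaining ₹630,000 passes to the descendants.
The descendants' portion (₹630,000) is divided into 5 shares of ₹126,000: Saskia, Kira, and Anna each take ₹126,000; Xiomara's ₹126,000 share passes to Xiomara's issue; Joris's ₹126,000 share passes to Joris's issue.
Xiomara's share (₹126,000) is divided into 3 shares of ₹42,000: Pablo, Dagny, and Yseult each take ₹42,000.
Joris's share (₹126,000) is divided into 4 shares of ₹31,500: Isolde, Jakob, Mireille, and Noor each take ₹31,500.

Aditi: ₹232,500; Saskia: ₹126,000; Pablo: ₹42,000; Dagny: ₹42,000; Yseult: ₹42,000; Kira: ₹126,000; Anna: ₹126,000; Isolde: ₹31,500; Jakob: ₹31,500; Mireille: ₹31,500; Noor: ₹31,500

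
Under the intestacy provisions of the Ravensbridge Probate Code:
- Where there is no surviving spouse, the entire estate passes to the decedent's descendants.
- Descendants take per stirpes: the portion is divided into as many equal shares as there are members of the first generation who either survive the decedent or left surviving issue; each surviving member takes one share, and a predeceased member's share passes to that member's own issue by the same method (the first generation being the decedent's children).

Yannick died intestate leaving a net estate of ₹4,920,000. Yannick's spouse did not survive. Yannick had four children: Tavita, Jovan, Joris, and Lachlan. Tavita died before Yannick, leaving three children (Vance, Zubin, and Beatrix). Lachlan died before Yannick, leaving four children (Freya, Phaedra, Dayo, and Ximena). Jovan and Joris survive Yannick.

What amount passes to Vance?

The entire ₹4,920,000 passes to the descendants.
That amount (₹4,920,000) is divided into 4 shares of ₹1,230,000: Jovan and Joris each take ₹1,230,000; Tavita's ₹1,230,000 share passes to Tavita's issue; Lachlan's ₹1,230,000 share passes to Lachlan's issue.
Tavita's share (₹1,230,000) is divided into 3 shares of ₹410,000: Vance, Zubin, and Beatrix each take ₹410,000.
Lachlan's share (₹1,230,000) is divided into 4 shares of ₹307,500: Freya, Phaedra, Dayo, and Ximena each take ₹307,500.

Vance receives ₹410,000.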